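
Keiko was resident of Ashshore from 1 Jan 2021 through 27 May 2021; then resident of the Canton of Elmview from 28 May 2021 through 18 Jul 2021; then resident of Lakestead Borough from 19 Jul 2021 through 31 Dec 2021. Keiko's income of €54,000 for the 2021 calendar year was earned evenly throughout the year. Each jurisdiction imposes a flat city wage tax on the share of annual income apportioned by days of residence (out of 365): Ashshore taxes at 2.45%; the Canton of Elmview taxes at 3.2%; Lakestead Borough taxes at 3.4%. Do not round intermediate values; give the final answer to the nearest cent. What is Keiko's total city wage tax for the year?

Ashshore, 1 Jan – 27 May 2021: 147 days → €54,000 × 2.45% × 147/365 = €532.8247
The Canton of Elmview, 28 May – 18 Jul 2021: 52 days → €54,000 × 3.2% × 52/365 = €246.1808
Lakestead Borough, 19 Jul – 31 Dec 2021: 166 days → €54,000 × 3.4% × 166/365 = €835.0027
Total = €1,614.0082

€1,614.01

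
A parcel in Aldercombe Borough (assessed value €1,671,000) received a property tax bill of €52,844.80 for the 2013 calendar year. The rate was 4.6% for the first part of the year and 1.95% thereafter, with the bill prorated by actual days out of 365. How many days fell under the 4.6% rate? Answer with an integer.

167 days

Let d = days at the first rate; then 365 − d days at the second rate.
€1,671,000 × [4.6%·d + 1.95%·(365−d)] / 365 = €52,844.80
Solving gives d = 167, so the new rate took effect on 17 Jun 2013.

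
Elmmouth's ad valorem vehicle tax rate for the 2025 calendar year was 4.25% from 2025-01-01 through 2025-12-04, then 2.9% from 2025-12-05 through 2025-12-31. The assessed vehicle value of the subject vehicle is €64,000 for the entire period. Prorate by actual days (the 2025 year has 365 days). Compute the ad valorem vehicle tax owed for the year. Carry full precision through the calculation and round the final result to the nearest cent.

2025-01-01 to 2025-12-04: 338 days at 4.25% → €64,000 × 4.25% × 338/365 = €2,518.7945
2025-12-05 to 2025-12-31: 27 days at 2.9% → €64,000 × 2.9% × 27/365 = €137.2932
Total = €2,656.0877

€2,656.09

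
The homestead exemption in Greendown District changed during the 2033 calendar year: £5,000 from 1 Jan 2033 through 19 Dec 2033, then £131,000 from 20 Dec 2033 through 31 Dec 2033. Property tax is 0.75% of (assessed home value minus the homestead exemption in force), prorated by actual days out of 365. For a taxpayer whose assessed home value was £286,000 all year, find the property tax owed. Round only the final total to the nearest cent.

1 Jan – 19 Dec 2033: 353 days, exemption £5,000 → (£286,000 − £5,000) × 0.75% × 353/365 = £2,038.2123
20 Dec – 31 Dec 2033: 12 days, exemption £131,000 → (£286,000 − £131,000) × 0.75% × 12/365 = £38.2192
Total = £2,076.4315

£2,076.43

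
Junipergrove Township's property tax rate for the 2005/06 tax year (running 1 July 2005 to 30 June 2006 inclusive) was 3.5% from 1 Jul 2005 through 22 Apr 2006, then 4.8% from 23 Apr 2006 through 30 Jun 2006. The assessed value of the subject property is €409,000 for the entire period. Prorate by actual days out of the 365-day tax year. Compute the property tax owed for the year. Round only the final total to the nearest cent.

1 Jul 2005 – 22 Apr 2006: 296 days at 3.5% → €409,000 × 3.5% × 296/365 = €11,608.8767
23 Apr – 30 Jun 2006: 69 days at 4.8% → €409,000 × 4.8% × 69/365 = €3,711.2548
Total = €15,320.1315

€15,320.13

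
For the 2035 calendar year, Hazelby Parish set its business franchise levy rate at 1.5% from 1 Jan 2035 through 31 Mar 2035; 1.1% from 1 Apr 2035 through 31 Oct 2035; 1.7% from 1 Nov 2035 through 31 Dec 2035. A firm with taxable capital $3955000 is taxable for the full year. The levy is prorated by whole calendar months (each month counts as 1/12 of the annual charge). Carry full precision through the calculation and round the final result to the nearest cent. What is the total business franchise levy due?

$51415.00

1 Jan – 31 Mar 2035: 3 months at 1.5% → $3955000 × 1.5% × 3/12 = $14831.2500
1 Apr – 31 Oct 2035: 7 months at 1.1% → $3955000 × 1.1% × 7/12 = $25377.9167
1 Nov – 31 Dec 2035: 2 months at 1.7% → $3955000 × 1.7% × 2/12 = $11205.8333
Total = $51415.0000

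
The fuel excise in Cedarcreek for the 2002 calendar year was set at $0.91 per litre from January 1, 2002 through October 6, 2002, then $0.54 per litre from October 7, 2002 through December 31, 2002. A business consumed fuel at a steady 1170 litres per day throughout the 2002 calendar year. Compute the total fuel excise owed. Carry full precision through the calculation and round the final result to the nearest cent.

$351386.10

January 1 – October 6, 2002: 279 days × 1170 litres/day = 326,430 litres at $0.91/litre → $297051.30
October 7 – December 31, 2002: 86 days × 1170 litres/day = 100,620 litres at $0.54/litre → $54334.80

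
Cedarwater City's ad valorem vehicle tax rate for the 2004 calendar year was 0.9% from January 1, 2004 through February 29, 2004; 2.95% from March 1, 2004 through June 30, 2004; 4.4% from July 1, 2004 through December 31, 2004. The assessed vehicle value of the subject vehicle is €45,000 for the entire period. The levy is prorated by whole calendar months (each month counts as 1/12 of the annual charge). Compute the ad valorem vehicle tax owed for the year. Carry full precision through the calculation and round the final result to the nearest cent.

January 1 – February 29, 2004: 2 months at 0.9% → €45,000 × 0.9% × 2/12 = €67.5000
March 1 – June 30, 2004: 4 months at 2.95% → €45,000 × 2.95% × 4/12 = €442.5000
July 1 – December 31, 2004: 6 months at 4.4% → €45,000 × 4.4% × 6/12 = €990.0000
Total = €1,500.0000

€1,500.00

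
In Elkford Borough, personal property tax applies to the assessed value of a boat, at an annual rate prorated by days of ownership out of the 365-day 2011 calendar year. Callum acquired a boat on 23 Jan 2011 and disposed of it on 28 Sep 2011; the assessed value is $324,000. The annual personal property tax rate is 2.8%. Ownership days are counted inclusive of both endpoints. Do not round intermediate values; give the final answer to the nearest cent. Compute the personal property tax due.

$6,188.84

Days held (23 Jan – 28 Sep 2011): 249 out of 365
Tax = $324,000 × 2.8% × 249/365 = $6,188.8438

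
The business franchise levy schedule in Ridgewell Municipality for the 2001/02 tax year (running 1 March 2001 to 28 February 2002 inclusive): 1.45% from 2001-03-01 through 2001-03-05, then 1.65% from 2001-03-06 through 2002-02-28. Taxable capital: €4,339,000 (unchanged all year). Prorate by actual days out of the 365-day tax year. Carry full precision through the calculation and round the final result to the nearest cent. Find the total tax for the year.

€71,474.62

2001-03-01 to 2001-03-05: 5 days at 1.45% → €4,339,000 × 1.45% × 5/365 = €861.8562
2001-03-06 to 2002-02-28: 360 days at 1.65% → €4,339,000 × 1.65% × 360/365 = €70,612.7671
Total = €71,474.6233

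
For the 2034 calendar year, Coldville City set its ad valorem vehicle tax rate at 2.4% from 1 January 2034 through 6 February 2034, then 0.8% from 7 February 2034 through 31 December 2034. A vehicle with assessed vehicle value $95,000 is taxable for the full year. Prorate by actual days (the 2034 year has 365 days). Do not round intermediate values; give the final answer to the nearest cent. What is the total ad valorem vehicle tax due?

1 January – 6 February 2034: 37 days at 2.4% → $95,000 × 2.4% × 37/365 = $231.1233
7 February – 31 December 2034: 328 days at 0.8% → $95,000 × 0.8% × 328/365 = $682.9589
Total = $914.0822

$914.08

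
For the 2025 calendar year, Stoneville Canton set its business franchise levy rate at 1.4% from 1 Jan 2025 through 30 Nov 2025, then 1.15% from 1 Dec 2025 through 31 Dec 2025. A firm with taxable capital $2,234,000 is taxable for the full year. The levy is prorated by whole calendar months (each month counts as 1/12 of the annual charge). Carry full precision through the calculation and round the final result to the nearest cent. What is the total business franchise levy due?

$30,810.58

1 Jan – 30 Nov 2025: 11 months at 1.4% → $2,234,000 × 1.4% × 11/12 = $28,669.6667
1 Dec – 31 Dec 2025: 1 month at 1.15% → $2,234,000 × 1.15% × 1/12 = $2,140.9167
Total = $30,810.5833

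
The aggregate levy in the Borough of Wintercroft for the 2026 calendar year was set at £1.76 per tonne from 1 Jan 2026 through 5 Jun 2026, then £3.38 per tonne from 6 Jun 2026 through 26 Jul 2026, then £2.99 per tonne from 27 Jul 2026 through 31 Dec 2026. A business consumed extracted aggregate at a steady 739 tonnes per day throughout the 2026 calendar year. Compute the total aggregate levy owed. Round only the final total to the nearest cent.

£679,407.04

1 Jan – 5 Jun 2026: 156 days × 739 tonnes/day = 115,284 tonnes at £1.76/tonne → £202,899.84
6 Jun – 26 Jul 2026: 51 days × 739 tonnes/day = 37,689 tonnes at £3.38/tonne → £127,388.82
27 Jul – 31 Dec 2026: 158 days × 739 tonnes/day = 116,762 tonnes at £2.99/tonne → £349,118.38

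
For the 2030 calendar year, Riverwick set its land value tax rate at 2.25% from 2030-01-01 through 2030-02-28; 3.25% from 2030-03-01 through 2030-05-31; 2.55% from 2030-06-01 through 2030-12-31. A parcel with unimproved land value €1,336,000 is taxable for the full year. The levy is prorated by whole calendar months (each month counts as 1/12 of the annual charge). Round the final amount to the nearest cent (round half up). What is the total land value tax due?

2030-01-01 to 2030-02-28: 2 months at 2.25% → €1,336,000 × 2.25% × 2/12 = €5,010.0000
2030-03-01 to 2030-05-31: 3 months at 3.25% → €1,336,000 × 3.25% × 3/12 = €10,855.0000
2030-06-01 to 2030-12-31: 7 months at 2.55% → €1,336,000 × 2.55% × 7/12 = €19,873.0000
Total = €35,738.0000

€35,738.00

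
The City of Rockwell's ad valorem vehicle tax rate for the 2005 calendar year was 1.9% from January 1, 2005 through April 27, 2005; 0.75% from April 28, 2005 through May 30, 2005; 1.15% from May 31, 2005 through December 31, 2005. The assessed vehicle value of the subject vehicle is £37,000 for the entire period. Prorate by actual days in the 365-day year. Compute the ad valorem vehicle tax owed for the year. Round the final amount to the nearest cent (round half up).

£501.07

January 1 – April 27, 2005: 117 days at 1.9% → £37,000 × 1.9% × 117/365 = £225.3452
April 28 – May 30, 2005: 33 days at 0.75% → £37,000 × 0.75% × 33/365 = £25.0890
May 31 – December 31, 2005: 215 days at 1.15% → £37,000 × 1.15% × 215/365 = £250.6370
Total = £501.0712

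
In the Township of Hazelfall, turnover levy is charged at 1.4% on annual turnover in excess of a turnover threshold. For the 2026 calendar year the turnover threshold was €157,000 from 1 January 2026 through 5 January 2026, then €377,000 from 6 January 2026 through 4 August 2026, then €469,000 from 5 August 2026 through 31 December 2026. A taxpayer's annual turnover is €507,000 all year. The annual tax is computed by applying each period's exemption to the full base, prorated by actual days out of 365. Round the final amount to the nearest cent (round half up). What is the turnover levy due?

€1,336.41

1 January – 5 January 2026: 5 days, exemption €157,000 → (€507,000 − €157,000) × 1.4% × 5/365 = €67.1233
6 January – 4 August 2026: 211 days, exemption €377,000 → (€507,000 − €377,000) × 1.4% × 211/365 = €1,052.1096
5 August – 31 December 2026: 149 days, exemption €469,000 → (€507,000 − €469,000) × 1.4% × 149/365 = €217.1726
Total = €1,336.4055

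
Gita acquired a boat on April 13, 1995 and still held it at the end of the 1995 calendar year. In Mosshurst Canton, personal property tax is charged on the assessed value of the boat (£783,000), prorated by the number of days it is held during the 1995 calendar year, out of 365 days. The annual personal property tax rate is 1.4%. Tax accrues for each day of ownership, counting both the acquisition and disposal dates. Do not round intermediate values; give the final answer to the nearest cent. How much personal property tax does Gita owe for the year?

Days held (April 13 – December 31, 1995): 263 out of 365
Tax = £783,000 × 1.4% × 263/365 = £7,898.6466

£7,898.65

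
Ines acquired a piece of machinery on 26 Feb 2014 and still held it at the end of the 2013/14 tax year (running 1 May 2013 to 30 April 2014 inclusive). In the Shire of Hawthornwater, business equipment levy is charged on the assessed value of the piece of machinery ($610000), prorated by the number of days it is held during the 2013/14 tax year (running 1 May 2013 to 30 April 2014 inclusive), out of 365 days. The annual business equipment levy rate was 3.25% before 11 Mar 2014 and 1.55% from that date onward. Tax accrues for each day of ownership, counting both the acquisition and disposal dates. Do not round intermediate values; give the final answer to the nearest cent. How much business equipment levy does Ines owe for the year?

26 Feb – 10 Mar 2014: 13 days at 3.25% → $610000 × 3.25% × 13/365 = $706.0959
11 Mar – 30 Apr 2014: 51 days at 1.55% → $610000 × 1.55% × 51/365 = $1321.1096
Total = $2027.2055

$2027.21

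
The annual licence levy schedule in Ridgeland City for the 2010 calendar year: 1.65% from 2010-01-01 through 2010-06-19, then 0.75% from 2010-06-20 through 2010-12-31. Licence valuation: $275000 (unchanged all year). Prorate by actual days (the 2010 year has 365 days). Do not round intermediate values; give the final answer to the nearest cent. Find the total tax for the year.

$3215.24

2010-01-01 to 2010-06-19: 170 days at 1.65% → $275000 × 1.65% × 170/365 = $2113.3562
2010-06-20 to 2010-12-31: 195 days at 0.75% → $275000 × 0.75% × 195/365 = $1101.8836
Total = $3215.2397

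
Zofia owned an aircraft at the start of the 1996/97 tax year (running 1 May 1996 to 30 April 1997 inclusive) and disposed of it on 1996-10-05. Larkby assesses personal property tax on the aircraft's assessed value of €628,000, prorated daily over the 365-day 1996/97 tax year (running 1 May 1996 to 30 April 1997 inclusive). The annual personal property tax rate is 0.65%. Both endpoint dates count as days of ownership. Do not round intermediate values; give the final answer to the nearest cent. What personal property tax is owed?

€1,767.00

Days held (1996-05-01 to 1996-10-05): 158 out of 365
Tax = €628,000 × 0.65% × 158/365 = €1,767.0027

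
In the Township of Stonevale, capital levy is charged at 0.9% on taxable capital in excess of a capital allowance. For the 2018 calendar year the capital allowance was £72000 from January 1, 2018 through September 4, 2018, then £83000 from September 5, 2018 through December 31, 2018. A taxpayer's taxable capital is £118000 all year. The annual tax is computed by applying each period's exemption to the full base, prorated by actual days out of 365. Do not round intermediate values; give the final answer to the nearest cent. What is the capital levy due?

£381.99

January 1 – September 4, 2018: 247 days, exemption £72000 → (£118000 − £72000) × 0.9% × 247/365 = £280.1589
September 5 – December 31, 2018: 118 days, exemption £83000 → (£118000 − £83000) × 0.9% × 118/365 = £101.8356
Total = £381.9945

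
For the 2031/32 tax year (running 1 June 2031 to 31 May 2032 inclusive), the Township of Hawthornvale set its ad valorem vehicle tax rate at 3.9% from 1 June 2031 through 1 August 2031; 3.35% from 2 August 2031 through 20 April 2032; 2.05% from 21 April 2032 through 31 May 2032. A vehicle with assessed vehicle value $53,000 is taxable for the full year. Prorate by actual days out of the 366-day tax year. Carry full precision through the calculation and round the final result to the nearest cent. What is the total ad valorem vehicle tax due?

$1,747.70

1 June – 1 August 2031: 62 days at 3.9% → $53,000 × 3.9% × 62/366 = $350.1475
2 August 2031 – 20 April 2032: 263 days at 3.35% → $53,000 × 3.35% × 263/366 = $1,275.8374
21 April – 31 May 2032: 41 days at 2.05% → $53,000 × 2.05% × 41/366 = $121.7117
Total = $1,747.6967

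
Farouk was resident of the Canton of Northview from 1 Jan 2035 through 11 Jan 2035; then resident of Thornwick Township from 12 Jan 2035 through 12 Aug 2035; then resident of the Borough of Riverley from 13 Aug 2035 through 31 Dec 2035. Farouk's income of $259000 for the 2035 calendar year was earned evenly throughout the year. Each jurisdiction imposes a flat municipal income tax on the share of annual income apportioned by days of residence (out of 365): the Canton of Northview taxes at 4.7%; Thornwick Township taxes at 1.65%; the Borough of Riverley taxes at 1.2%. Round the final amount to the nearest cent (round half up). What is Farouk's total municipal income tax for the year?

The Canton of Northview, 1 Jan – 11 Jan 2035: 11 days → $259000 × 4.7% × 11/365 = $366.8575
Thornwick Township, 12 Jan – 12 Aug 2035: 213 days → $259000 × 1.65% × 213/365 = $2493.8507
The Borough of Riverley, 13 Aug – 31 Dec 2035: 141 days → $259000 × 1.2% × 141/365 = $1200.6247
Total = $4061.3329

$4061.33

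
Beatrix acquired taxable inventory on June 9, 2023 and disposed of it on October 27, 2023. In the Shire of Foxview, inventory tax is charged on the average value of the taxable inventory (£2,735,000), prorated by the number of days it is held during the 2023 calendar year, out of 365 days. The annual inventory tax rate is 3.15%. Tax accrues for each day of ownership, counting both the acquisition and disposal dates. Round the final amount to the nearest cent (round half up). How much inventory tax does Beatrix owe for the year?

£33,280.83

Days held (June 9 – October 27, 2023): 141 out of 365
Tax = £2,735,000 × 3.15% × 141/365 = £33,280.8288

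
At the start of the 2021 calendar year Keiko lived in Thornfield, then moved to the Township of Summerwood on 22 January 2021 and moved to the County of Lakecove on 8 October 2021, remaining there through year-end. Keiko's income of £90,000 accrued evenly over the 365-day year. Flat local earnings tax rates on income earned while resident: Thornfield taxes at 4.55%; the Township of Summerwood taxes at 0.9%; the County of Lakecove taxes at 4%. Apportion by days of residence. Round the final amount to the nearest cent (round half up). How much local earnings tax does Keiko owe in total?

Thornfield, 1 January – 21 January 2021: 21 days → £90,000 × 4.55% × 21/365 = £235.6027
The Township of Summerwood, 22 January – 7 October 2021: 259 days → £90,000 × 0.9% × 259/365 = £574.7671
The County of Lakecove, 8 October – 31 December 2021: 85 days → £90,000 × 4% × 85/365 = £838.3562
Total = £1,648.7260

£1,648.73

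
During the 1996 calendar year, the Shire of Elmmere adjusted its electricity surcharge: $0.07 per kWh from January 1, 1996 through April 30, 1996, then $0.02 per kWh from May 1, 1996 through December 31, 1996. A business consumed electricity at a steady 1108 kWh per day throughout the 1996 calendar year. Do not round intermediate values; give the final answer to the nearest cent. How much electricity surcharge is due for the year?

$14,813.96

January 1 – April 30, 1996: 121 days × 1108 kWh/day = 134,068 kWh at $0.07/kWh → $9,384.76
May 1 – December 31, 1996: 245 days × 1108 kWh/day = 271,460 kWh at $0.02/kWh → $5,429.20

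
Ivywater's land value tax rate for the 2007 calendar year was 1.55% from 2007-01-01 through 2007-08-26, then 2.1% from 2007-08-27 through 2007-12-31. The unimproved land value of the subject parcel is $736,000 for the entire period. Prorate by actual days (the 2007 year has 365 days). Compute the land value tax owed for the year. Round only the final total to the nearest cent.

$12,816.48

2007-01-01 to 2007-08-26: 238 days at 1.55% → $736,000 × 1.55% × 238/365 = $7,438.6411
2007-08-27 to 2007-12-31: 127 days at 2.1% → $736,000 × 2.1% × 127/365 = $5,377.8411
Total = $12,816.4822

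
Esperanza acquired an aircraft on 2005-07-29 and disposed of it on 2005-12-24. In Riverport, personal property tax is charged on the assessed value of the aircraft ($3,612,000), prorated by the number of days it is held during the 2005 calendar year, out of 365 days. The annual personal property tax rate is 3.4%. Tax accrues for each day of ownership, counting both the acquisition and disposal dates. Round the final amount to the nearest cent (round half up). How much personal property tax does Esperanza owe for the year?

Days held (2005-07-29 to 2005-12-24): 149 out of 365
Tax = $3,612,000 × 3.4% × 149/365 = $50,132.5808

$50,132.58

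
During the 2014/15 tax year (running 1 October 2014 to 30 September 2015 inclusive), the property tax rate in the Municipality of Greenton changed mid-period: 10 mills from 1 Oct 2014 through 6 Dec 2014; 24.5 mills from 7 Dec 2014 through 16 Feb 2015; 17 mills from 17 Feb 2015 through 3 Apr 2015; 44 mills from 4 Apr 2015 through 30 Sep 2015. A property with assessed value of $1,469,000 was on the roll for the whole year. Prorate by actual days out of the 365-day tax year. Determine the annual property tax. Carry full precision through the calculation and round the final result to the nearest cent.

1 Oct – 6 Dec 2014: 67 days at 10 mills → $1,469,000 × 1% × 67/365 = $2,696.5205
7 Dec 2014 – 16 Feb 2015: 72 days at 24.5 mills → $1,469,000 × 2.45% × 72/365 = $7,099.4959
17 Feb – 3 Apr 2015: 46 days at 17 mills → $1,469,000 × 1.7% × 46/365 = $3,147.2822
4 Apr – 30 Sep 2015: 180 days at 44 mills → $1,469,000 × 4.4% × 180/365 = $31,875.2877
Total = $44,818.5863

$44,818.59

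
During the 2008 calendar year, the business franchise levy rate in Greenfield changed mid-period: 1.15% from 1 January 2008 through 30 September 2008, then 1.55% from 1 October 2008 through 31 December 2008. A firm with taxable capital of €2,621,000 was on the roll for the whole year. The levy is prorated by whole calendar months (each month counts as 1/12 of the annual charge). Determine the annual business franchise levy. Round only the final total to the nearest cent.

1 January – 30 September 2008: 9 months at 1.15% → €2,621,000 × 1.15% × 9/12 = €22,606.1250
1 October – 31 December 2008: 3 months at 1.55% → €2,621,000 × 1.55% × 3/12 = €10,156.3750
Total = €32,762.5000

€32,762.50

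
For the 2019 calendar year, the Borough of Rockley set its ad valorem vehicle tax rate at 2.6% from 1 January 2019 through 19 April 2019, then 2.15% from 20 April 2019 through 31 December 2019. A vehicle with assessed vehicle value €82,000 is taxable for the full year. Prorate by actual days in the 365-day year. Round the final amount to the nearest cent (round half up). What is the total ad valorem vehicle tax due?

€1,873.19

1 January – 19 April 2019: 109 days at 2.6% → €82,000 × 2.6% × 109/365 = €636.6795
20 April – 31 December 2019: 256 days at 2.15% → €82,000 × 2.15% × 256/365 = €1,236.5151
Total = €1,873.1945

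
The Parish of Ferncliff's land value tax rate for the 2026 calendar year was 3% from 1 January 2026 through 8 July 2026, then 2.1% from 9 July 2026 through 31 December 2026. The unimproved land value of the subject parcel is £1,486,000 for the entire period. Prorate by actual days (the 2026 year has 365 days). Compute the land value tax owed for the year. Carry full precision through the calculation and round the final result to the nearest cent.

£38,131.17

1 January – 8 July 2026: 189 days at 3% → £1,486,000 × 3% × 189/365 = £23,083.8904
9 July – 31 December 2026: 176 days at 2.1% → £1,486,000 × 2.1% × 176/365 = £15,047.2767
Total = £38,131.1671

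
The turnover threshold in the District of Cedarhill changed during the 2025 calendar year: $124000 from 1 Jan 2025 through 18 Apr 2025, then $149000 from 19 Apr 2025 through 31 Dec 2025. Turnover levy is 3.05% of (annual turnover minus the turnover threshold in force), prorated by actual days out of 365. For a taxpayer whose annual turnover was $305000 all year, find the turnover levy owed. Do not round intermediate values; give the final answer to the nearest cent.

$4983.62

1 Jan – 18 Apr 2025: 108 days, exemption $124000 → ($305000 − $124000) × 3.05% × 108/365 = $1633.4630
19 Apr – 31 Dec 2025: 257 days, exemption $149000 → ($305000 − $149000) × 3.05% × 257/365 = $3350.1534
Total = $4983.6164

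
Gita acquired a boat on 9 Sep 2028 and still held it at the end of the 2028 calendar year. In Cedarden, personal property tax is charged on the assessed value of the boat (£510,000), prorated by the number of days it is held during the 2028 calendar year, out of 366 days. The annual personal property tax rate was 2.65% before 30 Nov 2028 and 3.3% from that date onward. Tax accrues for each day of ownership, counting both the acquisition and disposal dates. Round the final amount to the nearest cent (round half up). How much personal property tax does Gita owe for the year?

9 Sep – 29 Nov 2028: 82 days at 2.65% → £510,000 × 2.65% × 82/366 = £3,027.9508
30 Nov – 31 Dec 2028: 32 days at 3.3% → £510,000 × 3.3% × 32/366 = £1,471.4754
Total = £4,499.4262

£4,499.43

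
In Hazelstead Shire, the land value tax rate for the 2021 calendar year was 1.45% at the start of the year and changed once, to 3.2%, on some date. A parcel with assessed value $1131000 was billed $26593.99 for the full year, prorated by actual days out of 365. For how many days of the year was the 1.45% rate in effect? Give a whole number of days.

177 days

Let d = days at the first rate; then 365 − d days at the second rate.
$1131000 × [1.45%·d + 3.2%·(365−d)] / 365 = $26593.99
Solving gives d = 177, so the new rate took effect on 27 June 2021.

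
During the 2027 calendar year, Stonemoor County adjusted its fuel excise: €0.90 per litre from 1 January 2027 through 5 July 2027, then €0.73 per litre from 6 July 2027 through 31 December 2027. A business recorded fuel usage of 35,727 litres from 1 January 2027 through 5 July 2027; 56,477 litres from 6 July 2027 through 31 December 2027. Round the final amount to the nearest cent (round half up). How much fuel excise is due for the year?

1 January – 5 July 2027: 35,727 litres at €0.90/litre → €32154.30
6 July – 31 December 2027: 56,477 litres at €0.73/litre → €41228.21

€73382.51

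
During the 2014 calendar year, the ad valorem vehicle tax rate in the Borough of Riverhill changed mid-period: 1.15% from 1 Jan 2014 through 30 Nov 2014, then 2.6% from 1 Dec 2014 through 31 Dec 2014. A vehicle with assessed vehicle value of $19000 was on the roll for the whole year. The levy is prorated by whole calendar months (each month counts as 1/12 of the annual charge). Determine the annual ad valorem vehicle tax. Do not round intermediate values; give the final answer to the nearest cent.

1 Jan – 30 Nov 2014: 11 months at 1.15% → $19000 × 1.15% × 11/12 = $200.2917
1 Dec – 31 Dec 2014: 1 month at 2.6% → $19000 × 2.6% × 1/12 = $41.1667
Total = $241.4583

$241.46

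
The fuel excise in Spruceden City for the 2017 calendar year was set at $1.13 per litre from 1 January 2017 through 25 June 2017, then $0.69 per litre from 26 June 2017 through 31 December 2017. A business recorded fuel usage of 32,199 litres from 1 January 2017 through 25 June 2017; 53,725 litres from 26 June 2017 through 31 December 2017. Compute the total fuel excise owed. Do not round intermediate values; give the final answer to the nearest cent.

1 January – 25 June 2017: 32,199 litres at $1.13/litre → $36,384.87
26 June – 31 December 2017: 53,725 litres at $0.69/litre → $37,070.25

$73,455.12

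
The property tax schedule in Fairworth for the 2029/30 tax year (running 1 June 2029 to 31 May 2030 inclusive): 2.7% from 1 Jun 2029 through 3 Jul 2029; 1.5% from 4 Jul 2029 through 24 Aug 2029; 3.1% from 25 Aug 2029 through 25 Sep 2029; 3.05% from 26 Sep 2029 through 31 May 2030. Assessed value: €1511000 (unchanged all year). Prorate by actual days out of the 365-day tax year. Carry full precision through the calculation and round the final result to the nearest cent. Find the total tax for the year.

1 Jun – 3 Jul 2029: 33 days at 2.7% → €1511000 × 2.7% × 33/365 = €3688.4959
4 Jul – 24 Aug 2029: 52 days at 1.5% → €1511000 × 1.5% × 52/365 = €3228.9863
25 Aug – 25 Sep 2029: 32 days at 3.1% → €1511000 × 3.1% × 32/365 = €4106.6082
26 Sep 2029 – 31 May 2030: 248 days at 3.05% → €1511000 × 3.05% × 248/365 = €31312.8877
Total = €42336.9781

€42336.98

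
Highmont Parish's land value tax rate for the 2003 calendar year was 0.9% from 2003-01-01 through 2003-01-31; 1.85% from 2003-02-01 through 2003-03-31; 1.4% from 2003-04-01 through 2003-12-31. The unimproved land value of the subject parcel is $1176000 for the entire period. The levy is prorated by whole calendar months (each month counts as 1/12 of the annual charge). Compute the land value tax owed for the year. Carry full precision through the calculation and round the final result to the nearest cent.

$16856.00

2003-01-01 to 2003-01-31: 1 month at 0.9% → $1176000 × 0.9% × 1/12 = $882.0000
2003-02-01 to 2003-03-31: 2 months at 1.85% → $1176000 × 1.85% × 2/12 = $3626.0000
2003-04-01 to 2003-12-31: 9 months at 1.4% → $1176000 × 1.4% × 9/12 = $12348.0000
Total = $16856.0000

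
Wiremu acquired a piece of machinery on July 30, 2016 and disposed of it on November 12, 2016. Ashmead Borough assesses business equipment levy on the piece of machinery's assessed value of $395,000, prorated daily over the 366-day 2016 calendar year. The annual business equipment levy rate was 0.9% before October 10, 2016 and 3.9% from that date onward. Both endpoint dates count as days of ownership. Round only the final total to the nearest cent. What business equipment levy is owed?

July 30 – October 9, 2016: 72 days at 0.9% → $395,000 × 0.9% × 72/366 = $699.3443
October 10 – November 12, 2016: 34 days at 3.9% → $395,000 × 3.9% × 34/366 = $1,431.0656
Total = $2,130.4098

$2,130.41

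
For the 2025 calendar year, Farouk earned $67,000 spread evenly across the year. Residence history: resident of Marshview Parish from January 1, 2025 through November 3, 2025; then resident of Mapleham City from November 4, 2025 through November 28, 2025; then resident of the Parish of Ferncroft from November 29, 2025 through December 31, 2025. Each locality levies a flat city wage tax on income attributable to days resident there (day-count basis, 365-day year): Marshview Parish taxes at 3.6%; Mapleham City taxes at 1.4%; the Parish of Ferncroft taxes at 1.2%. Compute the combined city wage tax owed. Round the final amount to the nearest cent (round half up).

$2,165.66

Marshview Parish, January 1 – November 3, 2025: 307 days → $67,000 × 3.6% × 307/365 = $2,028.7233
Mapleham City, November 4 – November 28, 2025: 25 days → $67,000 × 1.4% × 25/365 = $64.2466
The Parish of Ferncroft, November 29 – December 31, 2025: 33 days → $67,000 × 1.2% × 33/365 = $72.6904
Total = $2,165.6603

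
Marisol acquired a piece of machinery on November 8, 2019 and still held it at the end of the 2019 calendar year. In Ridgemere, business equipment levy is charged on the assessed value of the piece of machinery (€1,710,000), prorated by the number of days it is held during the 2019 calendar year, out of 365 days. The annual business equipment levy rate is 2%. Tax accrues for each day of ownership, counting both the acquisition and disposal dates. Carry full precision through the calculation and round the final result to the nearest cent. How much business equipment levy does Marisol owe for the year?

Days held (November 8 – December 31, 2019): 54 out of 365
Tax = €1,710,000 × 2% × 54/365 = €5,059.7260

€5,059.73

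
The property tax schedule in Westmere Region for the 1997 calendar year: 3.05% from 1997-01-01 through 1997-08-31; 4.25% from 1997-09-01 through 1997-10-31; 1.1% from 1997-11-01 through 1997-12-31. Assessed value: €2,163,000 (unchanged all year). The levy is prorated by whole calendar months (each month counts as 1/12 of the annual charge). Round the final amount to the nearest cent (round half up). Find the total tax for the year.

1997-01-01 to 1997-08-31: 8 months at 3.05% → €2,163,000 × 3.05% × 8/12 = €43,981.0000
1997-09-01 to 1997-10-31: 2 months at 4.25% → €2,163,000 × 4.25% × 2/12 = €15,321.2500
1997-11-01 to 1997-12-31: 2 months at 1.1% → €2,163,000 × 1.1% × 2/12 = €3,965.5000
Total = €63,267.7500

€63,267.75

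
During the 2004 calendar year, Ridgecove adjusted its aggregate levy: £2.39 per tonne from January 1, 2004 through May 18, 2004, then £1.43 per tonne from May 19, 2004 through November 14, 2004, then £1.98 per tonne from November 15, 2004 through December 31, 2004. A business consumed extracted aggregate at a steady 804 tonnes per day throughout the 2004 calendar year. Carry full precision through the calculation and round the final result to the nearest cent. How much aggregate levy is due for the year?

January 1 – May 18, 2004: 139 days × 804 tonnes/day = 111,756 tonnes at £2.39/tonne → £267096.84
May 19 – November 14, 2004: 180 days × 804 tonnes/day = 144,720 tonnes at £1.43/tonne → £206949.60
November 15 – December 31, 2004: 47 days × 804 tonnes/day = 37,788 tonnes at £1.98/tonne → £74820.24

£548866.68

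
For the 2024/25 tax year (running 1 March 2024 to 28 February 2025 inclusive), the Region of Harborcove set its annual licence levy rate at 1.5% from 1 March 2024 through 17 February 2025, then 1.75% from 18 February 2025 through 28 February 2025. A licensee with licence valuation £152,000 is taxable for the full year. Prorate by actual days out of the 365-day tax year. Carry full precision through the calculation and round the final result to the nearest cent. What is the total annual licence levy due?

1 March 2024 – 17 February 2025: 354 days at 1.5% → £152,000 × 1.5% × 354/365 = £2,211.2877
18 February – 28 February 2025: 11 days at 1.75% → £152,000 × 1.75% × 11/365 = £80.1644
Total = £2,291.4521

£2,291.45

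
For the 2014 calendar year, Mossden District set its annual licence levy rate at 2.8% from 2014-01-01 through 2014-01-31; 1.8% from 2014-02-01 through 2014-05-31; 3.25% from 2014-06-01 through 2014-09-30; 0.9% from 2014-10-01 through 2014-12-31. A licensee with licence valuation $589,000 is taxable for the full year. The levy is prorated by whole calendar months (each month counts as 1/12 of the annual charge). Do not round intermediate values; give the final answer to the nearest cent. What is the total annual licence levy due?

2014-01-01 to 2014-01-31: 1 month at 2.8% → $589,000 × 2.8% × 1/12 = $1,374.3333
2014-02-01 to 2014-05-31: 4 months at 1.8% → $589,000 × 1.8% × 4/12 = $3,534.0000
2014-06-01 to 2014-09-30: 4 months at 3.25% → $589,000 × 3.25% × 4/12 = $6,380.8333
2014-10-01 to 2014-12-31: 3 months at 0.9% → $589,000 × 0.9% × 3/12 = $1,325.2500
Total = $12,614.4167

$12,614.42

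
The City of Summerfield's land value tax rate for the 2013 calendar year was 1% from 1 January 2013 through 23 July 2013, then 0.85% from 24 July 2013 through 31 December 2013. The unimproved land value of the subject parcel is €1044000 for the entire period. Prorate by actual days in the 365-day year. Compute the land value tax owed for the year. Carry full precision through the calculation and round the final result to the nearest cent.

1 January – 23 July 2013: 204 days at 1% → €1044000 × 1% × 204/365 = €5834.9589
24 July – 31 December 2013: 161 days at 0.85% → €1044000 × 0.85% × 161/365 = €3914.2849
Total = €9749.2438

€9749.24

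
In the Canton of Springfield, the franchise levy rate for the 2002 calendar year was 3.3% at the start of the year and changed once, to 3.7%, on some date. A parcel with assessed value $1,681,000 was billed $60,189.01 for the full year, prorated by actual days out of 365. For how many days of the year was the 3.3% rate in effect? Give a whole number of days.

109 days

Let d = days at the first rate; then 365 − d days at the second rate.
$1,681,000 × [3.3%·d + 3.7%·(365−d)] / 365 = $60,189.01
Solving gives d = 109, so the new rate took effect on 20 Apr 2002.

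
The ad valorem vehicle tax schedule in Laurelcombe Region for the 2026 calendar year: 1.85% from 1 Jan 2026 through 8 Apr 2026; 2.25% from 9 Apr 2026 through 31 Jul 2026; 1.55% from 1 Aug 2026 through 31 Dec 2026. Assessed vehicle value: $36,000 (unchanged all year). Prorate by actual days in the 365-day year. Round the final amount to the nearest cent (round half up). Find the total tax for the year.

$665.70

1 Jan – 8 Apr 2026: 98 days at 1.85% → $36,000 × 1.85% × 98/365 = $178.8164
9 Apr – 31 Jul 2026: 114 days at 2.25% → $36,000 × 2.25% × 114/365 = $252.9863
1 Aug – 31 Dec 2026: 153 days at 1.55% → $36,000 × 1.55% × 153/365 = $233.9014
Total = $665.7041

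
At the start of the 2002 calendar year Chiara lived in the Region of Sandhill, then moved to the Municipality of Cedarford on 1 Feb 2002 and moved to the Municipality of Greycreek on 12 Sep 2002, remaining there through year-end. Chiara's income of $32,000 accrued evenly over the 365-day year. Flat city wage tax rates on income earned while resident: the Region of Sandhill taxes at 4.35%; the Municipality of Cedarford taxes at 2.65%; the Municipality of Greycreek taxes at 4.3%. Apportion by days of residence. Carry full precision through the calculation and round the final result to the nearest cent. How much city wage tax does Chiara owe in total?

$1,054.77

The Region of Sandhill, 1 Jan – 31 Jan 2002: 31 days → $32,000 × 4.35% × 31/365 = $118.2247
The Municipality of Cedarford, 1 Feb – 11 Sep 2002: 223 days → $32,000 × 2.65% × 223/365 = $518.0932
The Municipality of Greycreek, 12 Sep – 31 Dec 2002: 111 days → $32,000 × 4.3% × 111/365 = $418.4548
Total = $1,054.7726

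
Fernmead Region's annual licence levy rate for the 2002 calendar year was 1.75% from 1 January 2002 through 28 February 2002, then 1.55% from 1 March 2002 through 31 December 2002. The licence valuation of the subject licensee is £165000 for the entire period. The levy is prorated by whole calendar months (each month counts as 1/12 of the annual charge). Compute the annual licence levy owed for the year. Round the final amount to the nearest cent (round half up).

1 January – 28 February 2002: 2 months at 1.75% → £165000 × 1.75% × 2/12 = £481.2500
1 March – 31 December 2002: 10 months at 1.55% → £165000 × 1.55% × 10/12 = £2131.2500
Total = £2612.5000

£2612.50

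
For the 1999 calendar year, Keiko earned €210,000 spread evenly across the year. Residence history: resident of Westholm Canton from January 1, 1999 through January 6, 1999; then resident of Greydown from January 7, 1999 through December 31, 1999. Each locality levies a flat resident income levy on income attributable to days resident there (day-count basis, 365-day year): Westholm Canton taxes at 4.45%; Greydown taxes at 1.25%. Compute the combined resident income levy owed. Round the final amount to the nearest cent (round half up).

Westholm Canton, January 1 – January 6, 1999: 6 days → €210,000 × 4.45% × 6/365 = €153.6164
Greydown, January 7 – December 31, 1999: 359 days → €210,000 × 1.25% × 359/365 = €2,581.8493
Total = €2,735.4658

€2,735.47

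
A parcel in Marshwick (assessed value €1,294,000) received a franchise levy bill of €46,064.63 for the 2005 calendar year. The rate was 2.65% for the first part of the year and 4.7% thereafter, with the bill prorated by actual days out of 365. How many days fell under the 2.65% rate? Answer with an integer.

203 days

Let d = days at the first rate; then 365 − d days at the second rate.
€1,294,000 × [2.65%·d + 4.7%·(365−d)] / 365 = €46,064.63
Solving gives d = 203, so the new rate took effect on July 23, 2005.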